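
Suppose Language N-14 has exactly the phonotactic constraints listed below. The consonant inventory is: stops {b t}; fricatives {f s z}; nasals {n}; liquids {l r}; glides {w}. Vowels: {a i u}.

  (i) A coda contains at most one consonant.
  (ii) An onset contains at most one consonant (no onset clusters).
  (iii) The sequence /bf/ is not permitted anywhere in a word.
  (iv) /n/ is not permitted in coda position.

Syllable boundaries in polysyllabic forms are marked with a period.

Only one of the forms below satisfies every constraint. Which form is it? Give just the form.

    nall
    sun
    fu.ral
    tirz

fu.ral

nall — violates constraint (i): syllable 1 coda /ll/ has 2 consonants (> 1) → not permitted
sun — violates constraint (iv): syllable 1 coda contains /n/ → not permitted
fu.ral — σ1 onset /f/, coda /∅/ ok; σ2 onset /r/, coda /l/ ok → permitted
tirz — violates constraint (i): syllable 1 coda /rz/ has 2 consonants (> 1) → not permitted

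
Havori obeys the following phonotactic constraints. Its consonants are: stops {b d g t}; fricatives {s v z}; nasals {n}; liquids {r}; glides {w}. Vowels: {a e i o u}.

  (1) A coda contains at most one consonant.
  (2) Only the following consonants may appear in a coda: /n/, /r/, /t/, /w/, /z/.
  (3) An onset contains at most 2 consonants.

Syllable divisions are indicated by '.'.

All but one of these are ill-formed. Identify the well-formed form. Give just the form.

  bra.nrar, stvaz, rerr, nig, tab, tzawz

bra.nrar

bra.nrar — σ1 onset /br/ (2C), coda /∅/ ok; σ2 onset /nr/ (2C), coda /r/ ok → well-formed
stvaz — violates constraint 3: syllable 1 onset /stv/ has 3 consonants (> 2) → ill-formed
rerr — violates constraint 1: syllable 1 coda /rr/ has 2 consonants (> 1) → ill-formed
nig — violates constraint 2: syllable 1 coda contains /g/, which is not a licensed coda consonant → ill-formed
tab — violates constraint 2: syllable 1 coda contains /b/, which is not a licensed coda consonant → ill-formed
tzawz — violates constraint 1: syllable 1 coda /wz/ has 2 consonants (> 1) → ill-formed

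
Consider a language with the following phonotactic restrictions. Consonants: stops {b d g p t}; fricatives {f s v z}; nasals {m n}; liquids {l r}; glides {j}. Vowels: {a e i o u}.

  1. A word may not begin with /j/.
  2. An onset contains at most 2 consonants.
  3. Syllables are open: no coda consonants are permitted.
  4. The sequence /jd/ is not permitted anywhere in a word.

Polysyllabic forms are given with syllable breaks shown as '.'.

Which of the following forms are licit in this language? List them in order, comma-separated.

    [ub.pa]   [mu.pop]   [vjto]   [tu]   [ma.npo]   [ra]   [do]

[tu], [ma.npo], [ra], [do]

[ub.pa] — violates constraint 3: syllable 1 coda /b/ has 1 consonant (> 0) → illicit
[mu.pop] — violates constraint 3: syllable 2 coda /p/ has 1 consonant (> 0) → illicit
[vjto] — violates constraint 2: syllable 1 onset /vjt/ has 3 consonants (> 2) → illicit
[tu] — σ1 onset /t/, coda /∅/ ok → licit
[ma.npo] — σ1 onset /m/, coda /∅/ ok; σ2 onset /np/ (2C), coda /∅/ ok → licit
[ra] — σ1 onset /r/, coda /∅/ ok → licit
[do] — σ1 onset /d/, coda /∅/ ok → licit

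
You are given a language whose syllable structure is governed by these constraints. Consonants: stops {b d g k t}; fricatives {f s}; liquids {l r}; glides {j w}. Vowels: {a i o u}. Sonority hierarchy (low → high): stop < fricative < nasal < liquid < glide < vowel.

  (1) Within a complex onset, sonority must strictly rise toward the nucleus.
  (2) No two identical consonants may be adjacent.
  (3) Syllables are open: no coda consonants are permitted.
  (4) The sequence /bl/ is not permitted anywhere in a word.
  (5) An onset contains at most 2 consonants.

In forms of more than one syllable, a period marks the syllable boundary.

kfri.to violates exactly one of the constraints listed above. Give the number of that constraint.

5

kfri.to: syllable 1 onset /kfr/ has 3 consonants (> 2).
This is a violation of constraint 5: "An onset contains at most 2 consonants."
The remaining constraints (1, 2, 3, 4) are satisfied.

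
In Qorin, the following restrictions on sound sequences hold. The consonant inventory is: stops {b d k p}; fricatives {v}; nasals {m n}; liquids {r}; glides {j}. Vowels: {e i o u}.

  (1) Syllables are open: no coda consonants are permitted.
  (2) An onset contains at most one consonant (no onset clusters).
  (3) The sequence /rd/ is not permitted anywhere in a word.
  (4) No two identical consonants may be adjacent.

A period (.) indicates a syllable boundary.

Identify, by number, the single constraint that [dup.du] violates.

1

[dup.du]: syllable 1 coda /p/ has 1 consonant (> 0).
This is a violation of constraint 1: "Syllables are open: no coda consonants are permitted."
The remaining constraints (2, 3, 4) are satisfied.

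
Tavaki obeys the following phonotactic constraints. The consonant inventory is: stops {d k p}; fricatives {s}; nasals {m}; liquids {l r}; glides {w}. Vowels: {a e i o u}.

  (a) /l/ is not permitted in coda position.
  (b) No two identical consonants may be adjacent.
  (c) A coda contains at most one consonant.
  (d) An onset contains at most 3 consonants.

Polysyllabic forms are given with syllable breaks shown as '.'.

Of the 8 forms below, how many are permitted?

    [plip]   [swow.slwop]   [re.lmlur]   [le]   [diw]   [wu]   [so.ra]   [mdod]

[plip] — σ1 onset /pl/ (2C), coda /p/ ok → permitted
[swow.slwop] — σ1 onset /sw/ (2C), coda /w/ ok; σ2 onset /slw/ (3C), coda /p/ ok → permitted
[re.lmlur] — σ1 onset /r/, coda /∅/ ok; σ2 onset /lml/ (3C), coda /r/ ok → permitted
[le] — σ1 onset /l/, coda /∅/ ok → permitted
[diw] — σ1 onset /d/, coda /w/ ok → permitted
[wu] — σ1 onset /w/, coda /∅/ ok → permitted
[so.ra] — σ1 onset /s/, coda /∅/ ok; σ2 onset /r/, coda /∅/ ok → permitted
[mdod] — σ1 onset /md/ (2C), coda /d/ ok → permitted
Permitted: [plip], [swow.slwop], [re.lmlur], [le], [diw], [wu], [so.ra], [mdod] → 8.

8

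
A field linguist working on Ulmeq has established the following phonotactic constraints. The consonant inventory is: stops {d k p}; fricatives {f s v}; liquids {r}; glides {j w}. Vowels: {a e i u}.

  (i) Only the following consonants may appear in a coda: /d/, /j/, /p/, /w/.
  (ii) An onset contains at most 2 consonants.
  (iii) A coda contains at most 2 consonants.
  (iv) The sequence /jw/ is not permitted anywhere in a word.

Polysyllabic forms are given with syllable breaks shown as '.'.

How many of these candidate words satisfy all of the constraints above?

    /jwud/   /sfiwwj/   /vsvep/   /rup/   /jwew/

1

/jwud/ — violates constraint (iv): contains banned sequence /jw/ → phonotactically illegal
/sfiwwj/ — violates constraint (iii): syllable 1 coda /wwj/ has 3 consonants (> 2) → phonotactically illegal
/vsvep/ — violates constraint (ii): syllable 1 onset /vsv/ has 3 consonants (> 2) → phonotactically illegal
/rup/ — σ1 onset /r/, coda /p/ ok → phonotactically legal
/jwew/ — violates constraint (iv): contains banned sequence /jw/ → phonotactically illegal
Phonotactically legal: /rup/ → 1.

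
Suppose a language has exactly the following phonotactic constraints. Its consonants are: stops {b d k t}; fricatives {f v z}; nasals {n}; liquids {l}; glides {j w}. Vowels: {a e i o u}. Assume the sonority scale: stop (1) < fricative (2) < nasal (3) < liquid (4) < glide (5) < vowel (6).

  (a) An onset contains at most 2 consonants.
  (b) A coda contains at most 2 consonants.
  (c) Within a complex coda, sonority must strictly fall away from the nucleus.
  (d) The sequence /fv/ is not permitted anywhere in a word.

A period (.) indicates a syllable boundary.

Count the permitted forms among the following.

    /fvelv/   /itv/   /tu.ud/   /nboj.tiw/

/fvelv/ — violates constraint (d): contains banned sequence /fv/ → not permitted
/itv/ — violates constraint (c): syllable 1 coda /tv/: /t/ (stop, 1) → /v/ (fricative, 2) does not fall → not permitted
/tu.ud/ — σ1 onset /t/, coda /∅/ ok; σ2 onset /∅/, coda /d/ ok → permitted
/nboj.tiw/ — σ1 onset /nb/ (2C), coda /j/ ok; σ2 onset /t/, coda /w/ ok → permitted
Permitted: /tu.ud/, /nboj.tiw/ → 2.

2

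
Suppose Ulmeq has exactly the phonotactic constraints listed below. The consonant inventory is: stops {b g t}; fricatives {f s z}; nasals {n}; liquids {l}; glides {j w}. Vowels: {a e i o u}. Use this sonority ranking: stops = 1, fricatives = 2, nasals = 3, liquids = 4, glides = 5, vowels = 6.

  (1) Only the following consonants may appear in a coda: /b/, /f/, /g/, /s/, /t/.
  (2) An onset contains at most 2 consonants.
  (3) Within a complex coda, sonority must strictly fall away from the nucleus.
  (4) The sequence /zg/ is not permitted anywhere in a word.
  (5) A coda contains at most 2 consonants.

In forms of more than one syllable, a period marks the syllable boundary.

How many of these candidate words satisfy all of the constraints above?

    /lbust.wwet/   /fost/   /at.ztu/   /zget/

3

/lbust.wwet/ — σ1 onset /lb/ (2C), coda /st/ (2→1 falls) ok; σ2 onset /ww/ (2C), coda /t/ ok → licit
/fost/ — σ1 onset /f/, coda /st/ (2→1 falls) ok → licit
/at.ztu/ — σ1 onset /∅/, coda /t/ ok; σ2 onset /zt/ (2C), coda /∅/ ok → licit
/zget/ — violates constraint 4: contains banned sequence /zg/ → illicit
Licit: /lbust.wwet/, /fost/, /at.ztu/ → 3.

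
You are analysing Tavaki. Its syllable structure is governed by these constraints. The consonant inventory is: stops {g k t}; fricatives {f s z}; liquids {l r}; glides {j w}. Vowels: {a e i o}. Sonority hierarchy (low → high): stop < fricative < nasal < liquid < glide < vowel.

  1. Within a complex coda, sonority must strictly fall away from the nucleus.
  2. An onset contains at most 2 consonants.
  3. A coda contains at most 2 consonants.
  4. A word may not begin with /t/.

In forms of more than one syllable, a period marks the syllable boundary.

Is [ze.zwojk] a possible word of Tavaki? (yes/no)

yes

[ze.zwojk] — σ1 onset /z/, coda /∅/ ok; σ2 onset /zw/ (2C), coda /jk/ (5→1 falls) ok → licit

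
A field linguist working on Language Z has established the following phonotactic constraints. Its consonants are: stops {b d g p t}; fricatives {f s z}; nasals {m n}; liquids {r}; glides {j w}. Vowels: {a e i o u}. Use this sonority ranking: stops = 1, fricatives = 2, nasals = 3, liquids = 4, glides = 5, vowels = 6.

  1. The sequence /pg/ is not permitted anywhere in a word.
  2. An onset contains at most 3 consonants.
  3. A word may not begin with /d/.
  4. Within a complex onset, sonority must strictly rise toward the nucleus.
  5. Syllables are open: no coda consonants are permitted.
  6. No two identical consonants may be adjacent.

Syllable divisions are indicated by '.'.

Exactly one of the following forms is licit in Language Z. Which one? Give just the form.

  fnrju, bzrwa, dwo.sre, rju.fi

fnrju — violates constraint 2: syllable 1 onset /fnrj/ has 4 consonants (> 3) → illicit
bzrwa — violates constraint 2: syllable 1 onset /bzrw/ has 4 consonants (> 3) → illicit
dwo.sre — violates constraint 3: word begins with /d/ → illicit
rju.fi — σ1 onset /rj/ (4→5 rises), coda /∅/ ok; σ2 onset /f/, coda /∅/ ok → licit

rju.fi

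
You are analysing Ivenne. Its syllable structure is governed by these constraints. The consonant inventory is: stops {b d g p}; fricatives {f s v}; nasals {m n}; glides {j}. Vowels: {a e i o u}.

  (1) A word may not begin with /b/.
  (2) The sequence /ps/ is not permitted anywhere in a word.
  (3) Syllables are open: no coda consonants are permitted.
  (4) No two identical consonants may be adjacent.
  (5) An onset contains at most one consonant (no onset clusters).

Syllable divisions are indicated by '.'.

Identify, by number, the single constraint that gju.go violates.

5

gju.go: syllable 1 onset /gj/ has 2 consonants (> 1).
This is a violation of constraint 5: "An onset contains at most one consonant (no onset clusters)."
The remaining constraints (1, 2, 3, 4) are satisfied.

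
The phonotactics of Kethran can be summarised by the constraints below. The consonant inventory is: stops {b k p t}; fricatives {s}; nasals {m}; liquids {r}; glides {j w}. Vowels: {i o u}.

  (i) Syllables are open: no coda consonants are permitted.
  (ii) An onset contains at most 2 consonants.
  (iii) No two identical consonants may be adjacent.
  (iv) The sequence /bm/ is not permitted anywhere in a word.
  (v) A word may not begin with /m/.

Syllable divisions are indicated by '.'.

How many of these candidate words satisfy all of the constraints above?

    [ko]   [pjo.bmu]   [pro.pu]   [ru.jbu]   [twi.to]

[ko] — σ1 onset /k/, coda /∅/ ok → phonotactically legal
[pjo.bmu] — violates constraint (iv): contains banned sequence /bm/ → phonotactically illegal
[pro.pu] — σ1 onset /pr/ (2C), coda /∅/ ok; σ2 onset /p/, coda /∅/ ok → phonotactically legal
[ru.jbu] — σ1 onset /r/, coda /∅/ ok; σ2 onset /jb/ (2C), coda /∅/ ok → phonotactically legal
[twi.to] — σ1 onset /tw/ (2C), coda /∅/ ok; σ2 onset /t/, coda /∅/ ok → phonotactically legal
Phonotactically legal: [ko], [pro.pu], [ru.jbu], [twi.to] → 4.

4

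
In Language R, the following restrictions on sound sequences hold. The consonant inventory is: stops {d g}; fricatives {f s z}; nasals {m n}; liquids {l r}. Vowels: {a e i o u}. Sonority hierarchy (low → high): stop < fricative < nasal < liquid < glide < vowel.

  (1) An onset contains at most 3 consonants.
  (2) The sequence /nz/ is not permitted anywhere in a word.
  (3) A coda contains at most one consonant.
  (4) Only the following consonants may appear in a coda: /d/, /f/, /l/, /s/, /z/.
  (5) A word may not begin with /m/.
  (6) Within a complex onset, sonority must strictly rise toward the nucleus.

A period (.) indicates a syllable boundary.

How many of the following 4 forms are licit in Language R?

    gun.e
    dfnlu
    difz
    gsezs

gun.e — violates constraint 4: syllable 1 coda contains /n/, which is not a licensed coda consonant → illicit
dfnlu — violates constraint 1: syllable 1 onset /dfnl/ has 4 consonants (> 3) → illicit
difz — violates constraint 3: syllable 1 coda /fz/ has 2 consonants (> 1) → illicit
gsezs — violates constraint 3: syllable 1 coda /zs/ has 2 consonants (> 1) → illicit
No form is licit → 0.

0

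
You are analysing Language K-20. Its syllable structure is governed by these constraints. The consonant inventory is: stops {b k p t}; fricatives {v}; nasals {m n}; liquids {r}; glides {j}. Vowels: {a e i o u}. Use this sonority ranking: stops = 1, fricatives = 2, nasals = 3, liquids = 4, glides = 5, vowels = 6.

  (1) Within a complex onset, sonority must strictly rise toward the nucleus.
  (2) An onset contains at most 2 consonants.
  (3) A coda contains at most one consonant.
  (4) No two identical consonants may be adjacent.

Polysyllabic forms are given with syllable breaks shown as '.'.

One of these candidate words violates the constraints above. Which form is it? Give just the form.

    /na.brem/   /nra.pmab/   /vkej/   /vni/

/na.brem/ — σ1 onset /n/, coda /∅/ ok; σ2 onset /br/ (1→4 rises), coda /m/ ok → phonotactically legal
/nra.pmab/ — σ1 onset /nr/ (3→4 rises), coda /∅/ ok; σ2 onset /pm/ (1→3 rises), coda /b/ ok → phonotactically legal
/vkej/ — violates constraint 1: syllable 1 onset /vk/: /v/ (fricative, 2) → /k/ (stop, 1) does not rise → phonotactically illegal
/vni/ — σ1 onset /vn/ (2→3 rises), coda /∅/ ok → phonotactically legal

/vkej/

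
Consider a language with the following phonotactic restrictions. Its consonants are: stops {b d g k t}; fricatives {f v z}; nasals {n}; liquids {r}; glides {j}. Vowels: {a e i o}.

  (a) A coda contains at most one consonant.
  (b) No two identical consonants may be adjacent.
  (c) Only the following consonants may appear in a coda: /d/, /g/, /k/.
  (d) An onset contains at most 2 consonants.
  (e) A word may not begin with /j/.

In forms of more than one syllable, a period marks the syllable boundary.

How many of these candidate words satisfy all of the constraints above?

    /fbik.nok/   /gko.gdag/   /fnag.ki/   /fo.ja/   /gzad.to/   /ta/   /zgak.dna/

/fbik.nok/ — σ1 onset /fb/ (2C), coda /k/ ok; σ2 onset /n/, coda /k/ ok → phonotactically legal
/gko.gdag/ — σ1 onset /gk/ (2C), coda /∅/ ok; σ2 onset /gd/ (2C), coda /g/ ok → phonotactically legal
/fnag.ki/ — σ1 onset /fn/ (2C), coda /g/ ok; σ2 onset /k/, coda /∅/ ok → phonotactically legal
/fo.ja/ — σ1 onset /f/, coda /∅/ ok; σ2 onset /j/, coda /∅/ ok → phonotactically legal
/gzad.to/ — σ1 onset /gz/ (2C), coda /d/ ok; σ2 onset /t/, coda /∅/ ok → phonotactically legal
/ta/ — σ1 onset /t/, coda /∅/ ok → phonotactically legal
/zgak.dna/ — σ1 onset /zg/ (2C), coda /k/ ok; σ2 onset /dn/ (2C), coda /∅/ ok → phonotactically legal
Phonotactically legal: /fbik.nok/, /gko.gdag/, /fnag.ki/, /fo.ja/, /gzad.to/, /ta/, /zgak.dna/ → 7.

7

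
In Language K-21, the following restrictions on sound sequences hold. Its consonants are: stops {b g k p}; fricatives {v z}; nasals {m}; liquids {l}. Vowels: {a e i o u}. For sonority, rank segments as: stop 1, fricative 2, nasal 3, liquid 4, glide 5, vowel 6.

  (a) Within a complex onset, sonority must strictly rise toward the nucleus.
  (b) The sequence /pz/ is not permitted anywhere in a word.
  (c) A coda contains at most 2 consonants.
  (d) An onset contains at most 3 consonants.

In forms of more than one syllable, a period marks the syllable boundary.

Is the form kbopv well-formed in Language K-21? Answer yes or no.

no

kbopv — violates constraint (a): syllable 1 onset /kb/: /k/ (stop, 1) → /b/ (stop, 1) does not rise → ill-formed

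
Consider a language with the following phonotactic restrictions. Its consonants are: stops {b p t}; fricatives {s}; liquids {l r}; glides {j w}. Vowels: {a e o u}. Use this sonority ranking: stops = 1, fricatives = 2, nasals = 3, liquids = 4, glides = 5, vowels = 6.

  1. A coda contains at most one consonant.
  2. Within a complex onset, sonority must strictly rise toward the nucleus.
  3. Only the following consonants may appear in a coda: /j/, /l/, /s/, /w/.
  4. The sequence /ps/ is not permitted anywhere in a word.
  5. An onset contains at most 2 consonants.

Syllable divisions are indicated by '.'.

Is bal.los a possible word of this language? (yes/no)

bal.los — σ1 onset /b/, coda /l/ ok; σ2 onset /l/, coda /s/ ok → phonotactically legal

yes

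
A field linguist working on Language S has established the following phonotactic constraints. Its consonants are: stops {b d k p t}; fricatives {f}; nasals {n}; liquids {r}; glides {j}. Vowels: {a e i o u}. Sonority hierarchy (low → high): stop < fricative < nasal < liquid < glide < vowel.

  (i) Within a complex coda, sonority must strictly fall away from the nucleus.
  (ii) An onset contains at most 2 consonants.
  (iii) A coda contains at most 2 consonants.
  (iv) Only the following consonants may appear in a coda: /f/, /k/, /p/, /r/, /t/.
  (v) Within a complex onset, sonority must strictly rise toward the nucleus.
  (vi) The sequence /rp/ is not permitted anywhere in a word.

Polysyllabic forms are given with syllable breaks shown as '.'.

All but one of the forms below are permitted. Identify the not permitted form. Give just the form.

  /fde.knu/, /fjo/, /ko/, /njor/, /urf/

/fde.knu/

/fde.knu/ — violates constraint (v): syllable 1 onset /fd/: /f/ (fricative, 2) → /d/ (stop, 1) does not rise → not permitted
/fjo/ — σ1 onset /fj/ (2→5 rises), coda /∅/ ok → permitted
/ko/ — σ1 onset /k/, coda /∅/ ok → permitted
/njor/ — σ1 onset /nj/ (3→5 rises), coda /r/ ok → permitted
/urf/ — σ1 onset /∅/, coda /rf/ (4→2 falls) ok → permitted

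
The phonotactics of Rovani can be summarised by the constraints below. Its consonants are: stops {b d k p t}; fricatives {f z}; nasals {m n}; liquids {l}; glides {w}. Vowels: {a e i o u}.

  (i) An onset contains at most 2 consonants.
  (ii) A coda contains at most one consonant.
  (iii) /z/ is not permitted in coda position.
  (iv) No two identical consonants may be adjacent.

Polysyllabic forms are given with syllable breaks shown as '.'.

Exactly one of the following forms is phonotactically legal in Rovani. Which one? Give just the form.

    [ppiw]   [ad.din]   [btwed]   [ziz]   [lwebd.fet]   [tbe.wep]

[tbe.wep]

[ppiw] — violates constraint (iv): adjacent identical consonants /pp/ → phonotactically illegal
[ad.din] — violates constraint (iv): adjacent identical consonants /dd/ → phonotactically illegal
[btwed] — violates constraint (i): syllable 1 onset /btw/ has 3 consonants (> 2) → phonotactically illegal
[ziz] — violates constraint (iii): syllable 1 coda contains /z/ → phonotactically illegal
[lwebd.fet] — violates constraint (ii): syllable 1 coda /bd/ has 2 consonants (> 1) → phonotactically illegal
[tbe.wep] — σ1 onset /tb/ (2C), coda /∅/ ok; σ2 onset /w/, coda /p/ ok → phonotactically legal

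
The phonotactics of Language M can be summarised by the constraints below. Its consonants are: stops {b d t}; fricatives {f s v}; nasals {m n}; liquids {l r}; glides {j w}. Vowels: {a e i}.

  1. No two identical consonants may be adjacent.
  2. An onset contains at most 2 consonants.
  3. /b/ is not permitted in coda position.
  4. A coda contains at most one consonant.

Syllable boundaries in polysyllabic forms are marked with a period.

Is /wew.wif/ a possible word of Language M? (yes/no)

no

/wew.wif/ — violates constraint 1: adjacent identical consonants /ww/ → phonotactically illegal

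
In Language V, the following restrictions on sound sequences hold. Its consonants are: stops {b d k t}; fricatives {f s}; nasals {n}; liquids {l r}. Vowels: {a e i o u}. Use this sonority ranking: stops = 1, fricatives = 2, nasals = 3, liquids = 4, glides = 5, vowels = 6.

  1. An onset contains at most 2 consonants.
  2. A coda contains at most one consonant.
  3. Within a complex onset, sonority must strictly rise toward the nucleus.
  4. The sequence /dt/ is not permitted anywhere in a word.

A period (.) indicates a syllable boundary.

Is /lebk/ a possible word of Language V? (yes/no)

no

/lebk/ — violates constraint 2: syllable 1 coda /bk/ has 2 consonants (> 1) → ill-formed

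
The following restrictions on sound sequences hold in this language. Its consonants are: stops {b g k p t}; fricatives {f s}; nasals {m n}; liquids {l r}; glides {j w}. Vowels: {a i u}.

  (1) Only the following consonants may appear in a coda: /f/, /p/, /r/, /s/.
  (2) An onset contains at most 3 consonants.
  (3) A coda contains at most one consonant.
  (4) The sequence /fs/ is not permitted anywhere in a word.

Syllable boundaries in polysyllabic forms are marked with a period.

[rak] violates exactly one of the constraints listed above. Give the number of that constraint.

1

[rak]: syllable 1 coda contains /k/, which is not a licensed coda consonant.
This is a violation of constraint 1: "Only the following consonants may appear in a coda: /f/, /p/, /r/, /s/."
The remaining constraints (2, 3, 4) are satisfied.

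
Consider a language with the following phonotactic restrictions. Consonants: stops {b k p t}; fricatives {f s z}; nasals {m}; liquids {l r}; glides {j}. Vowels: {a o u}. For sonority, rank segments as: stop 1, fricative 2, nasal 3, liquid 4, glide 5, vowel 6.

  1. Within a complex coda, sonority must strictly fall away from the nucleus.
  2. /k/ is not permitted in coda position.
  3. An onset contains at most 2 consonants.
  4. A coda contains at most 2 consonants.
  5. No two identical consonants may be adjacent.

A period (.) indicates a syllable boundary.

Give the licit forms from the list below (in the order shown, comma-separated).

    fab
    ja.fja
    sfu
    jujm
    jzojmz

fab, ja.fja, sfu, jujm

fab — σ1 onset /f/, coda /b/ ok → licit
ja.fja — σ1 onset /j/, coda /∅/ ok; σ2 onset /fj/ (2C), coda /∅/ ok → licit
sfu — σ1 onset /sf/ (2C), coda /∅/ ok → licit
jujm — σ1 onset /j/, coda /jm/ (5→3 falls) ok → licit
jzojmz — violates constraint 4: syllable 1 coda /jmz/ has 3 consonants (> 2) → illicit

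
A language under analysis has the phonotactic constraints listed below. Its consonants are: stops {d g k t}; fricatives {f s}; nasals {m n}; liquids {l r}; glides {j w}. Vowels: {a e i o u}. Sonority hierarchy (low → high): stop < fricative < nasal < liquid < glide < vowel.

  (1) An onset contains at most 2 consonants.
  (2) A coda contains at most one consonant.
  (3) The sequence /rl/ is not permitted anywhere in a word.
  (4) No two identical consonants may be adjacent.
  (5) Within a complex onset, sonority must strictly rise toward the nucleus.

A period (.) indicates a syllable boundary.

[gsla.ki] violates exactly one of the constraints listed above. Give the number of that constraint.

1

[gsla.ki]: syllable 1 onset /gsl/ has 3 consonants (> 2).
This is a violation of constraint 1: "An onset contains at most 2 consonants."
The remaining constraints (2, 3, 4, 5) are satisfied.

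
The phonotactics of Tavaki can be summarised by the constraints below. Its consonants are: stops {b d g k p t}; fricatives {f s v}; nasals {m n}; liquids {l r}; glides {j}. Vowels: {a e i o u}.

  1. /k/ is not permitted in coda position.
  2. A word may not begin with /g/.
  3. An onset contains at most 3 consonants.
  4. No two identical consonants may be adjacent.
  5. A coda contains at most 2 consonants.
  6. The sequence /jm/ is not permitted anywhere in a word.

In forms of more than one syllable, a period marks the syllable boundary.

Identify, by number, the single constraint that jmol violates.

6

jmol: contains banned sequence /jm/.
This is a violation of constraint 6: "The sequence /jm/ is not permitted anywhere in a word."
The remaining constraints (1, 2, 3, 4, 5) are satisfied.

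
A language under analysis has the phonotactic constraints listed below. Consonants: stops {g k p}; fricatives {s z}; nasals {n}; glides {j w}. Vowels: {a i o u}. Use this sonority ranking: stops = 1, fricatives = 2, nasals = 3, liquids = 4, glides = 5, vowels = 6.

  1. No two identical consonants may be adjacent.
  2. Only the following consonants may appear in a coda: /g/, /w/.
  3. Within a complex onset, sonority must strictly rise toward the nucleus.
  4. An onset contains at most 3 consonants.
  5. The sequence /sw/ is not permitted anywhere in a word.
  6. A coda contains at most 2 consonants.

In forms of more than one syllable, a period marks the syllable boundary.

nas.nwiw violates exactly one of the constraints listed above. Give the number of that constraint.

2

nas.nwiw: syllable 1 coda contains /s/, which is not a licensed coda consonant.
This is a violation of constraint 2: "Only the following consonants may appear in a coda: /g/, /w/."
The remaining constraints (1, 3, 4, 5, 6) are satisfied.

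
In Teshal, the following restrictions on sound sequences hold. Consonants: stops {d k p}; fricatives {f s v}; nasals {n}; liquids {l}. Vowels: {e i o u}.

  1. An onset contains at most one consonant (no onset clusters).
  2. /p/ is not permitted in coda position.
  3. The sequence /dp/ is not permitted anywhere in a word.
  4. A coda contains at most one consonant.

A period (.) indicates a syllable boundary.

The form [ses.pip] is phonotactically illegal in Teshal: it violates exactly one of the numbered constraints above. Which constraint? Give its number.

[ses.pip]: syllable 2 coda contains /p/.
This is a violation of constraint 2: "/p/ is not permitted in coda position."
The remaining constraints (1, 3, 4) are satisfied.

2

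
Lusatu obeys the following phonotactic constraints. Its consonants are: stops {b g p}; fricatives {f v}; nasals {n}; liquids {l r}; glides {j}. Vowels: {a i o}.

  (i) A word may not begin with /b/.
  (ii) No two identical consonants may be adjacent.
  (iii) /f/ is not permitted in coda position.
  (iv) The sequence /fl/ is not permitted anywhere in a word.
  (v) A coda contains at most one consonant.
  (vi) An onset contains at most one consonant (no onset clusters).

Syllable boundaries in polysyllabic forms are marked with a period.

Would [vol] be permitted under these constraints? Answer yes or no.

yes

[vol] — σ1 onset /v/, coda /l/ ok → permitted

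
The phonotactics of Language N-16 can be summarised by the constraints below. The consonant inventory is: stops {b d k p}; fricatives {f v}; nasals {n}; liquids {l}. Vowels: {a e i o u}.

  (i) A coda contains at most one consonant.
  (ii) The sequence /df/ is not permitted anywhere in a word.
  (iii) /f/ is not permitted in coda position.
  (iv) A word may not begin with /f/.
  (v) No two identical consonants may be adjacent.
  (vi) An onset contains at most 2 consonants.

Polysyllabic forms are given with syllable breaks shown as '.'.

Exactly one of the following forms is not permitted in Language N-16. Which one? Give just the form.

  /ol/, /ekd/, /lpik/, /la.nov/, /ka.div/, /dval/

/ol/ — σ1 onset /∅/, coda /l/ ok → permitted
/ekd/ — violates constraint (i): syllable 1 coda /kd/ has 2 consonants (> 1) → not permitted
/lpik/ — σ1 onset /lp/ (2C), coda /k/ ok → permitted
/la.nov/ — σ1 onset /l/, coda /∅/ ok; σ2 onset /n/, coda /v/ ok → permitted
/ka.div/ — σ1 onset /k/, coda /∅/ ok; σ2 onset /d/, coda /v/ ok → permitted
/dval/ — σ1 onset /dv/ (2C), coda /l/ ok → permitted

/ekd/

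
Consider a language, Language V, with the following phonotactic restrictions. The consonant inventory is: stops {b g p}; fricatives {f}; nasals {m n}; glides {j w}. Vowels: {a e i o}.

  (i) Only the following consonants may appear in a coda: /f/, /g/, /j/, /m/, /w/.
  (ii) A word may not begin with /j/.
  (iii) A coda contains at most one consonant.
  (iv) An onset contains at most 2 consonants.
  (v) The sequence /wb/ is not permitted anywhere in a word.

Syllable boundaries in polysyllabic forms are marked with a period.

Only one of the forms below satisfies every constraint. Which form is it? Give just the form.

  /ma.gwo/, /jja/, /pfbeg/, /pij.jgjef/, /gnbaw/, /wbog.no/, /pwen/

/ma.gwo/ — σ1 onset /m/, coda /∅/ ok; σ2 onset /gw/ (2C), coda /∅/ ok → licit
/jja/ — violates constraint (ii): word begins with /j/ → illicit
/pfbeg/ — violates constraint (iv): syllable 1 onset /pfb/ has 3 consonants (> 2) → illicit
/pij.jgjef/ — violates constraint (iv): syllable 2 onset /jgj/ has 3 consonants (> 2) → illicit
/gnbaw/ — violates constraint (iv): syllable 1 onset /gnb/ has 3 consonants (> 2) → illicit
/wbog.no/ — violates constraint (v): contains banned sequence /wb/ → illicit
/pwen/ — violates constraint (i): syllable 1 coda contains /n/, which is not a licensed coda consonant → illicit

/ma.gwo/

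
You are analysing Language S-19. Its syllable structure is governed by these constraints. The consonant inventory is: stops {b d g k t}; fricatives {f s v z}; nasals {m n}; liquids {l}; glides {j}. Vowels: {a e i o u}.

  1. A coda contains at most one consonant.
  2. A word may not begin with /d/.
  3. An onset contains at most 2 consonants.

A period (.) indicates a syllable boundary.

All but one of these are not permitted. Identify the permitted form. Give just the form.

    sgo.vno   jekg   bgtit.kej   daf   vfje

sgo.vno

sgo.vno — σ1 onset /sg/ (2C), coda /∅/ ok; σ2 onset /vn/ (2C), coda /∅/ ok → permitted
jekg — violates constraint 1: syllable 1 coda /kg/ has 2 consonants (> 1) → not permitted
bgtit.kej — violates constraint 3: syllable 1 onset /bgt/ has 3 consonants (> 2) → not permitted
daf — violates constraint 2: word begins with /d/ → not permitted
vfje — violates constraint 3: syllable 1 onset /vfj/ has 3 consonants (> 2) → not permitted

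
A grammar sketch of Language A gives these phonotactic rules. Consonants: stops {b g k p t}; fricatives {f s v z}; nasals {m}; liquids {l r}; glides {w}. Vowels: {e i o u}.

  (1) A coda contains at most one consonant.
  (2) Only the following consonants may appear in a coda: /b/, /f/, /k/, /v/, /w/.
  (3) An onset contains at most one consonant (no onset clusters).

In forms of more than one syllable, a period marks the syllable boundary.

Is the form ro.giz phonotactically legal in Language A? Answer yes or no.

no

ro.giz — violates constraint 2: syllable 2 coda contains /z/, which is not a licensed coda consonant → phonotactically illegal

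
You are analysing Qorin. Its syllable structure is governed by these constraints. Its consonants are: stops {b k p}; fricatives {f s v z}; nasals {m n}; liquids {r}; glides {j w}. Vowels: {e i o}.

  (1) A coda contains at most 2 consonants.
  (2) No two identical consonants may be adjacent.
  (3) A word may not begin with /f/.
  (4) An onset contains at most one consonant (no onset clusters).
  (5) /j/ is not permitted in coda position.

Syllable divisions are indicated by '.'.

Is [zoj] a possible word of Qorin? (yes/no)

[zoj] — violates constraint 5: syllable 1 coda contains /j/ → ill-formed

no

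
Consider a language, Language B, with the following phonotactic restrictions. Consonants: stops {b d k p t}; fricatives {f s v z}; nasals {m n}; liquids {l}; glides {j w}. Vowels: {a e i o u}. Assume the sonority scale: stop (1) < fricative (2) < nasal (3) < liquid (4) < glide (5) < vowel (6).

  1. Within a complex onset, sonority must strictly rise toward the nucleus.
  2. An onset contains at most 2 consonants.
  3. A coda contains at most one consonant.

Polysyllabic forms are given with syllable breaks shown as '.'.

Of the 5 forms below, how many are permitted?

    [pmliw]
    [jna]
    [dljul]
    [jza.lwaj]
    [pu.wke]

0

[pmliw] — violates constraint 2: syllable 1 onset /pml/ has 3 consonants (> 2) → not permitted
[jna] — violates constraint 1: syllable 1 onset /jn/: /j/ (glide, 5) → /n/ (nasal, 3) does not rise → not permitted
[dljul] — violates constraint 2: syllable 1 onset /dlj/ has 3 consonants (> 2) → not permitted
[jza.lwaj] — violates constraint 1: syllable 1 onset /jz/: /j/ (glide, 5) → /z/ (fricative, 2) does not rise → not permitted
[pu.wke] — violates constraint 1: syllable 2 onset /wk/: /w/ (glide, 5) → /k/ (stop, 1) does not rise → not permitted
No form is permitted → 0.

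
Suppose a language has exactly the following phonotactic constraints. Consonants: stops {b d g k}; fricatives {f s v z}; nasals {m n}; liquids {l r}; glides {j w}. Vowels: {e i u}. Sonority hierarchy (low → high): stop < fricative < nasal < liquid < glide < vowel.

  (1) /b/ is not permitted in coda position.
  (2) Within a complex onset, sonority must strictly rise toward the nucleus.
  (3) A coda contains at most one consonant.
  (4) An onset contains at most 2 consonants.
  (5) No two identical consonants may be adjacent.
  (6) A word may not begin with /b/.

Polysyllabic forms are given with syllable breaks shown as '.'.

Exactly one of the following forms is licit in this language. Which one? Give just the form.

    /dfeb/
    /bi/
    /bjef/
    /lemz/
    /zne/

/dfeb/ — violates constraint 1: syllable 1 coda contains /b/ → illicit
/bi/ — violates constraint 6: word begins with /b/ → illicit
/bjef/ — violates constraint 6: word begins with /b/ → illicit
/lemz/ — violates constraint 3: syllable 1 coda /mz/ has 2 consonants (> 1) → illicit
/zne/ — σ1 onset /zn/ (2→3 rises), coda /∅/ ok → licit

/zne/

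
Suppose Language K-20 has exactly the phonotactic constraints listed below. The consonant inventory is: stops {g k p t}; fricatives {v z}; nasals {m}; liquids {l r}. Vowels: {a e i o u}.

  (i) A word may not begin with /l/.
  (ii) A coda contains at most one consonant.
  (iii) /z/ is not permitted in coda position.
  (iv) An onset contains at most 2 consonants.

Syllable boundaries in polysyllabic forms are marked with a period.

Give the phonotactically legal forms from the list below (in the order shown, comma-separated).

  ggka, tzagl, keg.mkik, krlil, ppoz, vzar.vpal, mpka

ggka — violates constraint (iv): syllable 1 onset /ggk/ has 3 consonants (> 2) → phonotactically illegal
tzagl — violates constraint (ii): syllable 1 coda /gl/ has 2 consonants (> 1) → phonotactically illegal
keg.mkik — σ1 onset /k/, coda /g/ ok; σ2 onset /mk/ (2C), coda /k/ ok → phonotactically legal
krlil — violates constraint (iv): syllable 1 onset /krl/ has 3 consonants (> 2) → phonotactically illegal
ppoz — violates constraint (iii): syllable 1 coda contains /z/ → phonotactically illegal
vzar.vpal — σ1 onset /vz/ (2C), coda /r/ ok; σ2 onset /vp/ (2C), coda /l/ ok → phonotactically legal
mpka — violates constraint (iv): syllable 1 onset /mpk/ has 3 consonants (> 2) → phonotactically illegal

keg.mkik, vzar.vpal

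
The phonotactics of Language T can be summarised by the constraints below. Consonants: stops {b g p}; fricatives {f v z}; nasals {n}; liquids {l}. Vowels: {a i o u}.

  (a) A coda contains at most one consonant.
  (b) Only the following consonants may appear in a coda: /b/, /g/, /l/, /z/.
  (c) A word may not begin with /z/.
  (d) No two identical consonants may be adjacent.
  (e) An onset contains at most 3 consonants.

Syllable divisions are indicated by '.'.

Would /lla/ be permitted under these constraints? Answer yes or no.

no

/lla/ — violates constraint (d): adjacent identical consonants /ll/ → not permitted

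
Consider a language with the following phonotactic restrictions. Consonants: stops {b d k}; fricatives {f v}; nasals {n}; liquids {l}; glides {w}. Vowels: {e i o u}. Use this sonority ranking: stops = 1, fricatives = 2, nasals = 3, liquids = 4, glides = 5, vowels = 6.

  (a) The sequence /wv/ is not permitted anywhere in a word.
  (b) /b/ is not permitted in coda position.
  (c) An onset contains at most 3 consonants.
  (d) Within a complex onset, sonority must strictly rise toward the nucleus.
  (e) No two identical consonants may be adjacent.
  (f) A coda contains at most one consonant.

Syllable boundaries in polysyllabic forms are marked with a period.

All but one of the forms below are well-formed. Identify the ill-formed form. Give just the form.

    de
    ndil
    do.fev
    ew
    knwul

ndil

de — σ1 onset /d/, coda /∅/ ok → well-formed
ndil — violates constraint (d): syllable 1 onset /nd/: /n/ (nasal, 3) → /d/ (stop, 1) does not rise → ill-formed
do.fev — σ1 onset /d/, coda /∅/ ok; σ2 onset /f/, coda /v/ ok → well-formed
ew — σ1 onset /∅/, coda /w/ ok → well-formed
knwul — σ1 onset /knw/ (1→3→5 rises), coda /l/ ok → well-formed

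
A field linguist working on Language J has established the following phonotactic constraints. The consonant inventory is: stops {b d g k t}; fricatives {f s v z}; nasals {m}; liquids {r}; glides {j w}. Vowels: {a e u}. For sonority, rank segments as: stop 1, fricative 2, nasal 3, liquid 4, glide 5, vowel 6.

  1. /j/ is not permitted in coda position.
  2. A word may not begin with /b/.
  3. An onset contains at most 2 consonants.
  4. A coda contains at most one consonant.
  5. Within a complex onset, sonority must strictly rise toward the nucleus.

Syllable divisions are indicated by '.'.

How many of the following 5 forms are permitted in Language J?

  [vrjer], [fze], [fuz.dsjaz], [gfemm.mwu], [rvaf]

[vrjer] — violates constraint 3: syllable 1 onset /vrj/ has 3 consonants (> 2) → not permitted
[fze] — violates constraint 5: syllable 1 onset /fz/: /f/ (fricative, 2) → /z/ (fricative, 2) does not rise → not permitted
[fuz.dsjaz] — violates constraint 3: syllable 2 onset /dsj/ has 3 consonants (> 2) → not permitted
[gfemm.mwu] — violates constraint 4: syllable 1 coda /mm/ has 2 consonants (> 1) → not permitted
[rvaf] — violates constraint 5: syllable 1 onset /rv/: /r/ (liquid, 4) → /v/ (fricative, 2) does not rise → not permitted
No form is permitted → 0.

0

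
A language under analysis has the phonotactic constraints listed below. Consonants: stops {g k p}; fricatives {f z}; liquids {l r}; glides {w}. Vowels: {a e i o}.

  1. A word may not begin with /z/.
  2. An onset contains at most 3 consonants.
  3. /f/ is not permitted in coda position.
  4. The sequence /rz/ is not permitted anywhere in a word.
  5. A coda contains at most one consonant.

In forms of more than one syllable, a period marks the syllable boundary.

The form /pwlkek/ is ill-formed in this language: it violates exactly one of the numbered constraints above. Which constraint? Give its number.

2

/pwlkek/: syllable 1 onset /pwlk/ has 4 consonants (> 3).
This is a violation of constraint 2: "An onset contains at most 3 consonants."
The remaining constraints (1, 3, 4, 5) are satisfied.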